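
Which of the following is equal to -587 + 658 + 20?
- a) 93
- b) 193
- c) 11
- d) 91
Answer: d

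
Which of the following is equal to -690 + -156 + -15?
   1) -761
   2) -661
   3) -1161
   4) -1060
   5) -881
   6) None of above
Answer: 6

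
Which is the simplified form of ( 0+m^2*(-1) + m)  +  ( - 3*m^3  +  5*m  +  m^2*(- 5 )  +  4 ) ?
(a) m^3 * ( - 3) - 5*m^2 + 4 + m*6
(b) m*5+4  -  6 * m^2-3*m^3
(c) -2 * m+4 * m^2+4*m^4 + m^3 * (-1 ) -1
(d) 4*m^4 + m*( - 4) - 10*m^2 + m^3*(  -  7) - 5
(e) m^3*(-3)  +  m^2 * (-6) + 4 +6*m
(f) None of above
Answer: e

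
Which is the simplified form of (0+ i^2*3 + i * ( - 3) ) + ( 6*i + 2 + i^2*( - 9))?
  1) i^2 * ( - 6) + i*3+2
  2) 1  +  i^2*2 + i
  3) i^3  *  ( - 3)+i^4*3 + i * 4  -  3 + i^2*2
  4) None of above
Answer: 1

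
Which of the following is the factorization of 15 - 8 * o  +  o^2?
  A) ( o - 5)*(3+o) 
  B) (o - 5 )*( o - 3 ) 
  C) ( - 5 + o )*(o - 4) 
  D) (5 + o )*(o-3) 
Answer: B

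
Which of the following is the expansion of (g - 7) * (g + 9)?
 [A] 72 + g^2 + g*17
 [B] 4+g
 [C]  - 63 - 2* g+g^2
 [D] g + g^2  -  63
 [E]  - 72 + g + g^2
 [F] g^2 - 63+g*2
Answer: F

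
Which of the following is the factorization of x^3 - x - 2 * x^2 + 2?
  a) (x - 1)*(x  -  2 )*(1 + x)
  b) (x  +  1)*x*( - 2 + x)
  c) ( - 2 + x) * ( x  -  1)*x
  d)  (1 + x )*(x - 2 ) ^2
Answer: a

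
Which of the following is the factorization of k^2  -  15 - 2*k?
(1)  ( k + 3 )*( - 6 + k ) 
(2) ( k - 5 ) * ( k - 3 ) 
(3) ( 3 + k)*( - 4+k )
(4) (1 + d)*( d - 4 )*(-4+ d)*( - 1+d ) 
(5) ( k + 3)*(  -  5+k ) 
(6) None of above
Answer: 5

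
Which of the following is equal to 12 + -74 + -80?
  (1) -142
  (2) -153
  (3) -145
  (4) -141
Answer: 1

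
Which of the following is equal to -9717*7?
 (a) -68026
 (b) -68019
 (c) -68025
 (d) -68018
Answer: b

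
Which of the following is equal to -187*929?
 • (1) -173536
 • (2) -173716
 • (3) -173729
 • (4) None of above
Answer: 4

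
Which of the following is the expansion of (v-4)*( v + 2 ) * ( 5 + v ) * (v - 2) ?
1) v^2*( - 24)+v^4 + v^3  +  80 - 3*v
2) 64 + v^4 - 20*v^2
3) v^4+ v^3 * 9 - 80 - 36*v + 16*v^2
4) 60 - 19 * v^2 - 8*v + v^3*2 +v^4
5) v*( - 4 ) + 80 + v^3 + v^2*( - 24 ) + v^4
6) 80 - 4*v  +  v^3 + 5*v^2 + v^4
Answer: 5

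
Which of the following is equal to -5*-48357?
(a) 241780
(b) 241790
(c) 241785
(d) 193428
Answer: c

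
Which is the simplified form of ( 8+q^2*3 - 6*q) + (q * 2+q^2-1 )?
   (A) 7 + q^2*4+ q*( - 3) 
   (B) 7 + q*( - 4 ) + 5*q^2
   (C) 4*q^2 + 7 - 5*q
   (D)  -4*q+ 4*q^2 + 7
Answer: D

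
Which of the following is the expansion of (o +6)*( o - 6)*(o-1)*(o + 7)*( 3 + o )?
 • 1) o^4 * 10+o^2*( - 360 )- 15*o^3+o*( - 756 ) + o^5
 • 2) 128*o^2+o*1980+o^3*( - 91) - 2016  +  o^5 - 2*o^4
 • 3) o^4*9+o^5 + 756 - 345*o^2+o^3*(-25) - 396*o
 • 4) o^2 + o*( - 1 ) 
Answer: 3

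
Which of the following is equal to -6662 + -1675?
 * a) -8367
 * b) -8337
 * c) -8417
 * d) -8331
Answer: b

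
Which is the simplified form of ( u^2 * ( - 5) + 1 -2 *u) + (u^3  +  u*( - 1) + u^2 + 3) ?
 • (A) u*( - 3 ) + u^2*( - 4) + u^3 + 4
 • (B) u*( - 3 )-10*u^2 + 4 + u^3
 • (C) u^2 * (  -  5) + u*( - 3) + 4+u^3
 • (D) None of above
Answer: A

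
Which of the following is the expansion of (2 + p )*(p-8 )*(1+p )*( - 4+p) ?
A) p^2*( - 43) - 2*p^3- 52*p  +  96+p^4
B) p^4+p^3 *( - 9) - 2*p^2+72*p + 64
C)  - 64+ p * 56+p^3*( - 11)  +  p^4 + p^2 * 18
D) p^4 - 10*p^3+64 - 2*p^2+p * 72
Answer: B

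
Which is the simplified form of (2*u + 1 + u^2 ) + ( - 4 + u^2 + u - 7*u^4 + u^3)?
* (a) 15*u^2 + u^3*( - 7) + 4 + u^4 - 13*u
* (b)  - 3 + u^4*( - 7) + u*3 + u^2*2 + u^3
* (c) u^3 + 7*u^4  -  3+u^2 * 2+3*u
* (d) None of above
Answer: b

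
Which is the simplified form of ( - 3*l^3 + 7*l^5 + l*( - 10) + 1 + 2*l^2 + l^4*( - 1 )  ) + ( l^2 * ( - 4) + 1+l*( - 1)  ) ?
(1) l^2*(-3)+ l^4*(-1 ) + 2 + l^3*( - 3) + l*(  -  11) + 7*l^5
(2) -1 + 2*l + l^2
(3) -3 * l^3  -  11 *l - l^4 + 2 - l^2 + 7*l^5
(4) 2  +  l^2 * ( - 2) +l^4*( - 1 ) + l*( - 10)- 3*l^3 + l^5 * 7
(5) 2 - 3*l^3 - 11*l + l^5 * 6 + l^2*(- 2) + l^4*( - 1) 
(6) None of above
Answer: 6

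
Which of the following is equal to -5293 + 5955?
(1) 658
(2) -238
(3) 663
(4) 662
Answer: 4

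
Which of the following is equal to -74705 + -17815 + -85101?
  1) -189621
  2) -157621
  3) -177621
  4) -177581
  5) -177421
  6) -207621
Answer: 3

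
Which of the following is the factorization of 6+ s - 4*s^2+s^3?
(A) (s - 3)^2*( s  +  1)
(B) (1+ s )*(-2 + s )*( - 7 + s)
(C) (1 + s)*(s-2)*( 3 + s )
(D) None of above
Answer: D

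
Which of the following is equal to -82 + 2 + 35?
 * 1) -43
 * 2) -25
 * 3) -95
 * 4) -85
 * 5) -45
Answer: 5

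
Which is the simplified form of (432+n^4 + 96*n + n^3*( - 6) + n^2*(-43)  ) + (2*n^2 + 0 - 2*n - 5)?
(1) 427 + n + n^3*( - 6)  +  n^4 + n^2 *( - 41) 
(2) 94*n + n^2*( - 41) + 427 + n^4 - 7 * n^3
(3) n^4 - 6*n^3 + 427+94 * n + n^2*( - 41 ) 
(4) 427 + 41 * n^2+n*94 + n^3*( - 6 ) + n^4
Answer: 3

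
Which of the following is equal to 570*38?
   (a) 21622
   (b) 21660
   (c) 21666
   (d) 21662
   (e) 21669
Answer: b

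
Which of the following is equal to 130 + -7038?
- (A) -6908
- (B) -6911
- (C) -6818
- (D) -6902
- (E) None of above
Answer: A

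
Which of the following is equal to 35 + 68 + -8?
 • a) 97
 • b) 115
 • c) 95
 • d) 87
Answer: c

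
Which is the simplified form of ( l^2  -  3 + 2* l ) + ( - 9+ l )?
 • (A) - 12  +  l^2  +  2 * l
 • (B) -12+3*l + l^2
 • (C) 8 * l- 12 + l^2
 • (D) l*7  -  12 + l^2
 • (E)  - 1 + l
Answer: B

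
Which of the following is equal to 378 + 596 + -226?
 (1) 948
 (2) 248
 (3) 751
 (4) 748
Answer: 4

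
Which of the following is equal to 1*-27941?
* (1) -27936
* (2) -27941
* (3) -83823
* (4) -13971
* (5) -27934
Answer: 2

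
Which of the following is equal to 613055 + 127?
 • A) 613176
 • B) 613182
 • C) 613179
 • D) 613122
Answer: B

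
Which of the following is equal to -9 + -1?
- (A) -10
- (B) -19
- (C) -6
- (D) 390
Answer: A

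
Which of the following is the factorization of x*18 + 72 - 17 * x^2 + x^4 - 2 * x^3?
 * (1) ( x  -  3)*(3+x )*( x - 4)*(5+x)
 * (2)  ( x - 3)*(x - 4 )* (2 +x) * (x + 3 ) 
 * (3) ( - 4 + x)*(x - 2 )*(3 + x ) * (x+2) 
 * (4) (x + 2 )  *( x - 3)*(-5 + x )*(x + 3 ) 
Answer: 2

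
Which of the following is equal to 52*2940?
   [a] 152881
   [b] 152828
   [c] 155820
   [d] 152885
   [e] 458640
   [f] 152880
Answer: f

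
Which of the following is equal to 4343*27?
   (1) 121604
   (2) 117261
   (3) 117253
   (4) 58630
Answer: 2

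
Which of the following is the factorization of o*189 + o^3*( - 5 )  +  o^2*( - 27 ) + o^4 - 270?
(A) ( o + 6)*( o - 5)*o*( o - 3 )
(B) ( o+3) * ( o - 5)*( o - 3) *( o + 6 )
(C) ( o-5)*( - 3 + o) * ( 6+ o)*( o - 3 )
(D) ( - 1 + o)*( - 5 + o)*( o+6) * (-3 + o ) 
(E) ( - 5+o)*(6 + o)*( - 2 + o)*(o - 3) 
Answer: C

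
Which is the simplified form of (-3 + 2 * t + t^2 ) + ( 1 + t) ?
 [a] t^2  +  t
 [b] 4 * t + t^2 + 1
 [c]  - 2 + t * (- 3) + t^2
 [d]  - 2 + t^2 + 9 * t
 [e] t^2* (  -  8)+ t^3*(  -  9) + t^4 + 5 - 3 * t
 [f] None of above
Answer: f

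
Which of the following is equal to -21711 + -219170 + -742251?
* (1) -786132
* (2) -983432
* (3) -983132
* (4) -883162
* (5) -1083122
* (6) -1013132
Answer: 3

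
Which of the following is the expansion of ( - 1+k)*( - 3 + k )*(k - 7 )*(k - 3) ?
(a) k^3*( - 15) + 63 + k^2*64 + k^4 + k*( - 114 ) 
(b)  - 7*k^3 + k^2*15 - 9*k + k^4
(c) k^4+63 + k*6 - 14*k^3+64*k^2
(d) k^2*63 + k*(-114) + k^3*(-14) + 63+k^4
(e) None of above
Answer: e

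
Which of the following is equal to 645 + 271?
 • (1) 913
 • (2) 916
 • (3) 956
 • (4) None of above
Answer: 2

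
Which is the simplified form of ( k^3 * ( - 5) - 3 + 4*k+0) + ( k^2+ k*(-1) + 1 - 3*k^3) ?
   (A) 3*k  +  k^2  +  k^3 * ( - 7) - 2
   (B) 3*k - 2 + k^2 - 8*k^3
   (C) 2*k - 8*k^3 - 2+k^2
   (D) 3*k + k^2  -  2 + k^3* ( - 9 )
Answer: B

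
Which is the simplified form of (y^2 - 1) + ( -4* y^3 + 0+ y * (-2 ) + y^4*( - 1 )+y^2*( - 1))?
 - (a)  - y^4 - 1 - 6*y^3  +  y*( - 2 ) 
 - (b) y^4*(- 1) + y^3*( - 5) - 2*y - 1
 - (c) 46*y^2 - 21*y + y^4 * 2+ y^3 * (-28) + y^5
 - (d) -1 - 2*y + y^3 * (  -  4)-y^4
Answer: d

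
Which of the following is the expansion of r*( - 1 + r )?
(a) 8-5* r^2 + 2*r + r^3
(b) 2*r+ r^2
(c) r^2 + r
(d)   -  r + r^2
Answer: d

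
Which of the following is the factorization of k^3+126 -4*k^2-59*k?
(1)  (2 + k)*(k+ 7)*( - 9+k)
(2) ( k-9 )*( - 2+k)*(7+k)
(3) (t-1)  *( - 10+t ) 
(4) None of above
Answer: 2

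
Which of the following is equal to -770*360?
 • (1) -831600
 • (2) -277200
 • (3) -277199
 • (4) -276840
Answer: 2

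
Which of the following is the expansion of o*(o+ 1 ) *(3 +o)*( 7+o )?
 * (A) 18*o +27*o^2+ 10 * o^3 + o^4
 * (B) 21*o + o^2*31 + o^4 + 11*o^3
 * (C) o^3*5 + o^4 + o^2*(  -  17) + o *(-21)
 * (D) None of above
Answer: B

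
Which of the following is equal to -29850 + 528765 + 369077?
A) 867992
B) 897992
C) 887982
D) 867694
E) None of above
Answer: A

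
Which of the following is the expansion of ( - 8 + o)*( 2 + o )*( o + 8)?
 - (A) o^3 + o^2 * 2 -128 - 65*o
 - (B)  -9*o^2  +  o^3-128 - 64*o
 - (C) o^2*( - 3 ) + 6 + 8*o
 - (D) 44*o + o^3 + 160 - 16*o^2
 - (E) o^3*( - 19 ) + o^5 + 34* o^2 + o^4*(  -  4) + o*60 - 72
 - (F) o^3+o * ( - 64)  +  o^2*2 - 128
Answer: F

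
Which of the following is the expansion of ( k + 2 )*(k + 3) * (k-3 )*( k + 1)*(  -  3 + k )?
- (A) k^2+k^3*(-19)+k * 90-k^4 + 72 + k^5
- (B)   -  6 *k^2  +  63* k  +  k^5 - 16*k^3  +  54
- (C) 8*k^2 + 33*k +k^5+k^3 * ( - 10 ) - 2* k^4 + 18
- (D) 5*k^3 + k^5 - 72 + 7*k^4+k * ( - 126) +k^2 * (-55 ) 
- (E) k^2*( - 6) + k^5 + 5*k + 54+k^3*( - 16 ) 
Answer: B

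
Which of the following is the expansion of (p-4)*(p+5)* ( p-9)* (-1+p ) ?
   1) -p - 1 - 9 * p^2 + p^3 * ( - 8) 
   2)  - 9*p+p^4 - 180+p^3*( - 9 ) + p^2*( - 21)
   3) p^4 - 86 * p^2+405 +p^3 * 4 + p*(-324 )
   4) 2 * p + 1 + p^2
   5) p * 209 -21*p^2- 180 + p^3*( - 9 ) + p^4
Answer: 5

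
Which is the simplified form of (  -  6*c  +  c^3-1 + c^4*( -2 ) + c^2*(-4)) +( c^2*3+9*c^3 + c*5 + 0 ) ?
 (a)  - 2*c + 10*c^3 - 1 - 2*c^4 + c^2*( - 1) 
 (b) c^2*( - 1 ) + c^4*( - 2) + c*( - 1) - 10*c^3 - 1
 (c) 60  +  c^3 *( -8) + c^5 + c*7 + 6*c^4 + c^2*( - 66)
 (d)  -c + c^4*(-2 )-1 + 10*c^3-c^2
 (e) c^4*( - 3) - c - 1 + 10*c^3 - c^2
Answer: d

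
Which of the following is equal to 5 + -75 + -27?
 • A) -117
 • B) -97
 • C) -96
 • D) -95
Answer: B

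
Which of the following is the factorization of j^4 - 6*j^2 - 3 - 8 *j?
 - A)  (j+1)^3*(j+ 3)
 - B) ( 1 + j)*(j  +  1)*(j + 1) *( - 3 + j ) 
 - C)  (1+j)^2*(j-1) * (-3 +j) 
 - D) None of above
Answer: B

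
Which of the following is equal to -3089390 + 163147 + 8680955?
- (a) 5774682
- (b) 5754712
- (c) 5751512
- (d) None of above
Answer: b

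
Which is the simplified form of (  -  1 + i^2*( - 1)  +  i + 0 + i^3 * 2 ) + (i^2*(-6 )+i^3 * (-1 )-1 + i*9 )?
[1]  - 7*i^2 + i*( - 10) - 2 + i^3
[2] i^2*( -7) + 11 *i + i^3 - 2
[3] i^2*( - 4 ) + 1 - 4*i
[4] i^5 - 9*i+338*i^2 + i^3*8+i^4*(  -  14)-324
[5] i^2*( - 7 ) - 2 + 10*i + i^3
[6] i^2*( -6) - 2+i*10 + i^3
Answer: 5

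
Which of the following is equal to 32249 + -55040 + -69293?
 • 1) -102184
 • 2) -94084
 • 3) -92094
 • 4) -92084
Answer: 4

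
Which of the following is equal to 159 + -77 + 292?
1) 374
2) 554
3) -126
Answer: 1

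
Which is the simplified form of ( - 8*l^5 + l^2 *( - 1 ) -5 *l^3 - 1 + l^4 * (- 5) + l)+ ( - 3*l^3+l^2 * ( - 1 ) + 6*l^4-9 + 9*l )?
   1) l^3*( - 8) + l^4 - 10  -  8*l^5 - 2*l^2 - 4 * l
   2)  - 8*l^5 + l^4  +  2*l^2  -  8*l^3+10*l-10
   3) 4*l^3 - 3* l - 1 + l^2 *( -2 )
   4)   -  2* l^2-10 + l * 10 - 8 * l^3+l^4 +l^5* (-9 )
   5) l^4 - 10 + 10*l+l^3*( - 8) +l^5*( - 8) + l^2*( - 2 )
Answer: 5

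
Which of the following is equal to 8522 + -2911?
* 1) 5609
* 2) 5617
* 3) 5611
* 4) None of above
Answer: 3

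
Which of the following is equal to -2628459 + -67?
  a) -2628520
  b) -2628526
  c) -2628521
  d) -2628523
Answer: b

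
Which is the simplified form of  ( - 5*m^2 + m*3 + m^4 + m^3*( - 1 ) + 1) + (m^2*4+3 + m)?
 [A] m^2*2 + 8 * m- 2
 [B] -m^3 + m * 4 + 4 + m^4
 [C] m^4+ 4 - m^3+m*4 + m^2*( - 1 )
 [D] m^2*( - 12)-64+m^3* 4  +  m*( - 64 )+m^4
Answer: C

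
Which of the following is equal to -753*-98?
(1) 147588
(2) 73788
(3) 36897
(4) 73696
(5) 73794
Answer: 5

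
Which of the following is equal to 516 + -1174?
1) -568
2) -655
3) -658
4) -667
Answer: 3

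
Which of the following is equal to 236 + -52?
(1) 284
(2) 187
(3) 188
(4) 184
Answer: 4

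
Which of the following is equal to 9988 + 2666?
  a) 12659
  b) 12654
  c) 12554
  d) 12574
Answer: b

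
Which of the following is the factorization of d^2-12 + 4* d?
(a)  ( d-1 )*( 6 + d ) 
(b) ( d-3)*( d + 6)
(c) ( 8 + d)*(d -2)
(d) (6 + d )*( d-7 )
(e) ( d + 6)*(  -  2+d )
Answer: e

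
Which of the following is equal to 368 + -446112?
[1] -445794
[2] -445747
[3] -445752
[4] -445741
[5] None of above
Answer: 5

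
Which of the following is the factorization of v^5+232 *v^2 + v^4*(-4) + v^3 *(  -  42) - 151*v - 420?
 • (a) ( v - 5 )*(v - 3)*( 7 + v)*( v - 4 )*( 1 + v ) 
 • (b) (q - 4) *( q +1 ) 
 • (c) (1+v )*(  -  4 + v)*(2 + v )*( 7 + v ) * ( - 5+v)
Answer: a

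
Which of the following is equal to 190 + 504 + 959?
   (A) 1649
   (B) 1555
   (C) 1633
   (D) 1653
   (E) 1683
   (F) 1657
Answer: D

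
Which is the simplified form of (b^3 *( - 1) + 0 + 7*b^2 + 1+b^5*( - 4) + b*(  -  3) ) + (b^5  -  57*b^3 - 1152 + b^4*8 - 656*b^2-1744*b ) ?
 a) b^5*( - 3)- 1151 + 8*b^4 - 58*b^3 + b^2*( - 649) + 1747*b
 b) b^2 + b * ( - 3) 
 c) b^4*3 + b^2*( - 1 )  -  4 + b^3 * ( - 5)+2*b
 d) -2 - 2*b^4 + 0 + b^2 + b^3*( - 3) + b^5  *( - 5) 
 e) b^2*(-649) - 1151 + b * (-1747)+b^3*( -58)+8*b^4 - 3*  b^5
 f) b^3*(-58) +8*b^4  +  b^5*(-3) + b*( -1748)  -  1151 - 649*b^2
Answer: e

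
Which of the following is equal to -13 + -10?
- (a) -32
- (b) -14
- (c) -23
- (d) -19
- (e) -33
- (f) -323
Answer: c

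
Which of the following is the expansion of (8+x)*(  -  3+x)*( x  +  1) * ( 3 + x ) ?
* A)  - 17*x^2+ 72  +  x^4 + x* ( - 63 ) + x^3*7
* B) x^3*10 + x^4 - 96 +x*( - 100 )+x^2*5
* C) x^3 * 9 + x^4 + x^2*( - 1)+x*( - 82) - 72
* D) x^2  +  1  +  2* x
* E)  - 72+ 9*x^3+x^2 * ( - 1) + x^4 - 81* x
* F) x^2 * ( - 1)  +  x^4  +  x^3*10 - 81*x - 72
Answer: E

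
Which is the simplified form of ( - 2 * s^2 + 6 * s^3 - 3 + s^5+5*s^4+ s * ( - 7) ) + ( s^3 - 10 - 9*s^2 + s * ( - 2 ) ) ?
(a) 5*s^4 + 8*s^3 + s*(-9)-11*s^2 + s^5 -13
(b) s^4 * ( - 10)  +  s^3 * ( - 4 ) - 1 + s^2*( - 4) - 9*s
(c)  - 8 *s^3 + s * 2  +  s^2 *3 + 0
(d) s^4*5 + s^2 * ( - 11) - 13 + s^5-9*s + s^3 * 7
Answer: d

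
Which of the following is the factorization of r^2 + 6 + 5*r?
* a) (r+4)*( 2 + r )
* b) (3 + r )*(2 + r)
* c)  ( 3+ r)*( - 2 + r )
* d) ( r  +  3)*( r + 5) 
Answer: b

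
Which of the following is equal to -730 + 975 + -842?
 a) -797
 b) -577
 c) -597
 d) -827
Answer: c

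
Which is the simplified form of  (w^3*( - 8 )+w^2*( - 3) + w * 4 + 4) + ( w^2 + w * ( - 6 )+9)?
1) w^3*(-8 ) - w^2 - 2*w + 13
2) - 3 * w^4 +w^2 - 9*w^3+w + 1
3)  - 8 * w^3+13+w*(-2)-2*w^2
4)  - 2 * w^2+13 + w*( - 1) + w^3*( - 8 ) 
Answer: 3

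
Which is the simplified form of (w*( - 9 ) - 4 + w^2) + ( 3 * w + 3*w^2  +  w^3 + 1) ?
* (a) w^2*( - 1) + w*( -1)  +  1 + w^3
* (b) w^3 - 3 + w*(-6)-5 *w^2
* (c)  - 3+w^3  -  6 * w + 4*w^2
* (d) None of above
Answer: c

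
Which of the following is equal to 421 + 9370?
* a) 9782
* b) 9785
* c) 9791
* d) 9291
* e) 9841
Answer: c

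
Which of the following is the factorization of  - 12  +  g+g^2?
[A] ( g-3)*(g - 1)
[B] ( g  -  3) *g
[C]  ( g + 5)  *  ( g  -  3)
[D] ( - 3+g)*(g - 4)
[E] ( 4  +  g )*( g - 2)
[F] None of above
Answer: F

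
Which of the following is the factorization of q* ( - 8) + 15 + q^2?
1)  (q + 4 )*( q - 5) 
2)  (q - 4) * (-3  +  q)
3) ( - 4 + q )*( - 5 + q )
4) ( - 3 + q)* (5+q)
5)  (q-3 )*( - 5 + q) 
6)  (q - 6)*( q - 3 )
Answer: 5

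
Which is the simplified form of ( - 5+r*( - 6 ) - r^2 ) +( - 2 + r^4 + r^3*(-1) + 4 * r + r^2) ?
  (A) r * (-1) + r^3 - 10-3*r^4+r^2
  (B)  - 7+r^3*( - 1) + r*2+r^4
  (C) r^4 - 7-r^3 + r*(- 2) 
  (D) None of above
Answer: C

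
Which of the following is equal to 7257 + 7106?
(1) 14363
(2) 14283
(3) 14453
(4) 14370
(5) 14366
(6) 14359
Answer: 1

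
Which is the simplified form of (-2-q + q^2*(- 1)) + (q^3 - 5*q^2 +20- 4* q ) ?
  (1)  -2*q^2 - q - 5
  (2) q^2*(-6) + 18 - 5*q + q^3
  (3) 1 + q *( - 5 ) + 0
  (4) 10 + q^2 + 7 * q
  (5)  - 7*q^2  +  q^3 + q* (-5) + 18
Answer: 2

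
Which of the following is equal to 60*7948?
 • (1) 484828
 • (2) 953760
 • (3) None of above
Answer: 3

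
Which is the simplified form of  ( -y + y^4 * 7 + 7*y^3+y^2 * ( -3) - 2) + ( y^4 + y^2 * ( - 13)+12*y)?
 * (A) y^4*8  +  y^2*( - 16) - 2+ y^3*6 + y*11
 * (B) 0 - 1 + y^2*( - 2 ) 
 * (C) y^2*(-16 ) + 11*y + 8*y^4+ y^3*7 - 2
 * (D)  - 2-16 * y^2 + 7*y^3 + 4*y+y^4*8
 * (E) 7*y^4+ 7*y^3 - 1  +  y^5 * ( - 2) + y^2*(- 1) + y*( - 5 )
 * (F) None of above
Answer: C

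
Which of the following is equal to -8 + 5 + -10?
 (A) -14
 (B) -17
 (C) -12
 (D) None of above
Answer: D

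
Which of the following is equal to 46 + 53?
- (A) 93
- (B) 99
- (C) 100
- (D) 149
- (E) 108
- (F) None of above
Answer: B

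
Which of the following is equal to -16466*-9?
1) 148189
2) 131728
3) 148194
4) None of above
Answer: 3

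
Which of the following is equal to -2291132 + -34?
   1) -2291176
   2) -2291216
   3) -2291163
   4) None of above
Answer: 4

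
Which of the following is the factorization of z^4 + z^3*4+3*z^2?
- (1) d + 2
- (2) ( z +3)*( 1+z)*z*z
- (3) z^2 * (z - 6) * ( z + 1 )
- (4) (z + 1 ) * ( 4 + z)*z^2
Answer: 2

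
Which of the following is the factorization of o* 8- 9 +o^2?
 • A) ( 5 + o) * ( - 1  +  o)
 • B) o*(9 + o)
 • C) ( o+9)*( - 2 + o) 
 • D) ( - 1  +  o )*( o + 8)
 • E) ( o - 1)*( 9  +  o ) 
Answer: E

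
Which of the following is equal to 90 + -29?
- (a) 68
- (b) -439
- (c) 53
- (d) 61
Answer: d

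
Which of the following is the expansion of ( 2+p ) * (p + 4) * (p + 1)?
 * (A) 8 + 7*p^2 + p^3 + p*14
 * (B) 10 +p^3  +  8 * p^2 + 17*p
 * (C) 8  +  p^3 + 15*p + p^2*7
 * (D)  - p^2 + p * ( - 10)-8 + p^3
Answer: A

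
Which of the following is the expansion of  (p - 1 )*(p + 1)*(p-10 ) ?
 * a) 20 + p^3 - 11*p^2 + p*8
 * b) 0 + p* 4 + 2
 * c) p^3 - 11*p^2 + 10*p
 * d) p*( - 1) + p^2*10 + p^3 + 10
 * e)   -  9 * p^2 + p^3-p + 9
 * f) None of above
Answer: f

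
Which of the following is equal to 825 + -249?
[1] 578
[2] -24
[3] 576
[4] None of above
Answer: 3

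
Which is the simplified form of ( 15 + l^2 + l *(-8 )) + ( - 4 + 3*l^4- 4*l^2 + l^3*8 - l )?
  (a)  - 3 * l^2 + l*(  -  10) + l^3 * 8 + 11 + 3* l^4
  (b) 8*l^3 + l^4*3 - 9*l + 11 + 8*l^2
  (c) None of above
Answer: c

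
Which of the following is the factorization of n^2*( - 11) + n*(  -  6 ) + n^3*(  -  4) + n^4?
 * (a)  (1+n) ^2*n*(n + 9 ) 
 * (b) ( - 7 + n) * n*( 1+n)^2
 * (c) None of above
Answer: c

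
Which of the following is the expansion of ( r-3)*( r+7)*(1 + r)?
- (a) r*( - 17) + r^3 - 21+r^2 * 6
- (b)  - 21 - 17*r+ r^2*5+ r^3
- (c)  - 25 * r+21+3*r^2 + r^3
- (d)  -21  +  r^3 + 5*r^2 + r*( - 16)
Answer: b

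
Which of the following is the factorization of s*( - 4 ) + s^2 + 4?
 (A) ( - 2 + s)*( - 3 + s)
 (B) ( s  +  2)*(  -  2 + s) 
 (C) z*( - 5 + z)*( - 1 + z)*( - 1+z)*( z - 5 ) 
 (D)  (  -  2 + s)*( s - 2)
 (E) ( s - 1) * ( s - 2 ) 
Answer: D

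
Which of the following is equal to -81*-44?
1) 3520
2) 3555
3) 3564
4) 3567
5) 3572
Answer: 3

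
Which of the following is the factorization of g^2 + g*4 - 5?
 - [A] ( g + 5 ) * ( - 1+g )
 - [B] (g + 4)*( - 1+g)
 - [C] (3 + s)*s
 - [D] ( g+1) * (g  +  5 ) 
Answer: A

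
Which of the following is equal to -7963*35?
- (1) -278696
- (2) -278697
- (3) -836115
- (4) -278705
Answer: 4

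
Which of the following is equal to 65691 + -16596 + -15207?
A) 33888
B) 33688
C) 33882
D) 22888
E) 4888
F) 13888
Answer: A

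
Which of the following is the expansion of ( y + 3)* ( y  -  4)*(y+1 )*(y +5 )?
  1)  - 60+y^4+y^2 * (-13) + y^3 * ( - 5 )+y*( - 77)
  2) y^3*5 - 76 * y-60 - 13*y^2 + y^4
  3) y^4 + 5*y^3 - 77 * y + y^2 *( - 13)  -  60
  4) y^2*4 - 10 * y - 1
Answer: 3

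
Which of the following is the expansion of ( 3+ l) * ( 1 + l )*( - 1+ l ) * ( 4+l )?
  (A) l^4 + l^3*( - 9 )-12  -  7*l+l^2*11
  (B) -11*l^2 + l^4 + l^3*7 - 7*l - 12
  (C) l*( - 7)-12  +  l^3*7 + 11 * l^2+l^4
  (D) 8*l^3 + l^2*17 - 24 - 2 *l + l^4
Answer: C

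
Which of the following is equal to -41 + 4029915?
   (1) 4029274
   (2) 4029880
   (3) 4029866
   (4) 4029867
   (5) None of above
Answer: 5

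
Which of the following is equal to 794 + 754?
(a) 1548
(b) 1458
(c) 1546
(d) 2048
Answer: a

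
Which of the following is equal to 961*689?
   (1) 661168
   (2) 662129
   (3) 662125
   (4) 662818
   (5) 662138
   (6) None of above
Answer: 2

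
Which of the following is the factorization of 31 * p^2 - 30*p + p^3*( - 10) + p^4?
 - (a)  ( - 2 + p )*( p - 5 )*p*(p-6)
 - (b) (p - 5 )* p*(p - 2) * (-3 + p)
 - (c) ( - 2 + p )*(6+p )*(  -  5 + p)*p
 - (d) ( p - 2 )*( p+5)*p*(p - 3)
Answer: b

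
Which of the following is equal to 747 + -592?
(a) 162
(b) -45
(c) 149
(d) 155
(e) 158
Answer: d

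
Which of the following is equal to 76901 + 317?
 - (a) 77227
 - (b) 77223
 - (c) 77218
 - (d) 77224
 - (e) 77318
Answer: c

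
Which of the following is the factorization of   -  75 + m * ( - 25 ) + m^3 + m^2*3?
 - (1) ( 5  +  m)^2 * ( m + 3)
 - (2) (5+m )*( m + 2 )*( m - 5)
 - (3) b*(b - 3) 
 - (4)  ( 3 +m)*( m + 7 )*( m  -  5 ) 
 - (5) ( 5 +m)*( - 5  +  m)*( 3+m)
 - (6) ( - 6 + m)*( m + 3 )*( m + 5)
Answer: 5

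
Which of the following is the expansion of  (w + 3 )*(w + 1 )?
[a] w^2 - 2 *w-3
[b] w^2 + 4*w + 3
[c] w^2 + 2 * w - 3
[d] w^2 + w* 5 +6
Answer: b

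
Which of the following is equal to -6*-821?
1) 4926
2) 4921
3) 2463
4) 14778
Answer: 1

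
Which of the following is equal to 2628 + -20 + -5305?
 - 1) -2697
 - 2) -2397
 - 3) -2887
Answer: 1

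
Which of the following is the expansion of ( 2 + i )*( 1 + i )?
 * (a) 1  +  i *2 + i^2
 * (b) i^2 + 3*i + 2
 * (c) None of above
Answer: b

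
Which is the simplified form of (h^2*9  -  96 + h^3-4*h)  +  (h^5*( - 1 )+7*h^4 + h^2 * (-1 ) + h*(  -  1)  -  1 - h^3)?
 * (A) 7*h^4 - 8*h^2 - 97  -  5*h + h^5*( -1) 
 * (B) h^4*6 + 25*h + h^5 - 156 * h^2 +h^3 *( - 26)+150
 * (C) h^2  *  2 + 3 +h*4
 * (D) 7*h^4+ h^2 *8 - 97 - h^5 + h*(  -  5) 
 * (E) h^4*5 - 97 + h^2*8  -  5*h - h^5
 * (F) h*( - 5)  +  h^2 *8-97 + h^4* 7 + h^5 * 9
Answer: D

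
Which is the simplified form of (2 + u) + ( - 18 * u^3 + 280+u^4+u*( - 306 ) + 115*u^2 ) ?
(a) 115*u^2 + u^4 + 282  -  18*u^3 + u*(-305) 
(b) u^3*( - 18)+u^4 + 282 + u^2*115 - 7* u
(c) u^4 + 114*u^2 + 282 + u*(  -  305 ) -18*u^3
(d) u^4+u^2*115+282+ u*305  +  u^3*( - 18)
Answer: a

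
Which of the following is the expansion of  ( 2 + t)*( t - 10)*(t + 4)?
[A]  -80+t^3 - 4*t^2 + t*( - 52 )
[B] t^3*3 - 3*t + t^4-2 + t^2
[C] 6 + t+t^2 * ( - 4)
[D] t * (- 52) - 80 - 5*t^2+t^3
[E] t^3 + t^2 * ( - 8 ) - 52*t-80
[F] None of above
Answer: A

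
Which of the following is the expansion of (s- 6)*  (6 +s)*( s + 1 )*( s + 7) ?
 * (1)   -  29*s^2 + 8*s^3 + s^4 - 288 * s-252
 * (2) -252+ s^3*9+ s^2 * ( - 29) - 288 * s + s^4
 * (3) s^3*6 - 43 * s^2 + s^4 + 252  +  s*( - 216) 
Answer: 1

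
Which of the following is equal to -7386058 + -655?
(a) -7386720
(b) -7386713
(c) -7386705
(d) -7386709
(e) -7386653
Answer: b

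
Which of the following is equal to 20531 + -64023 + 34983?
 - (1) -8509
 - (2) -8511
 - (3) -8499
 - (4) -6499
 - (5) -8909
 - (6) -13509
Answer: 1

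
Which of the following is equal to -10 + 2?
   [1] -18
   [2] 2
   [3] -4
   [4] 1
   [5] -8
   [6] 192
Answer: 5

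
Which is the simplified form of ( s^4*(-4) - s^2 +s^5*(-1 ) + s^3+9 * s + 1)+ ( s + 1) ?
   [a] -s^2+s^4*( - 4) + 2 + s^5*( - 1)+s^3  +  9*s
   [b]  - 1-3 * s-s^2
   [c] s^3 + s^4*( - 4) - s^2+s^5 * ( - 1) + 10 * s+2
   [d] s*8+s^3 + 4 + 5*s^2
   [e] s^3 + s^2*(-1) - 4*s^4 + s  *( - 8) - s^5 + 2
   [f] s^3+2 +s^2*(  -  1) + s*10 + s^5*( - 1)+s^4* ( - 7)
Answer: c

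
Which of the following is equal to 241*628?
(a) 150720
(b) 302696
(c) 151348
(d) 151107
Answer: c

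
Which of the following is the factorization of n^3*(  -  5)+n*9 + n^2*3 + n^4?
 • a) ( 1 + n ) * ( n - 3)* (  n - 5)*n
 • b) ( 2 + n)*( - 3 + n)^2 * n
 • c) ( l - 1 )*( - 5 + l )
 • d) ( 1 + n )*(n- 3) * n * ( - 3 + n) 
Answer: d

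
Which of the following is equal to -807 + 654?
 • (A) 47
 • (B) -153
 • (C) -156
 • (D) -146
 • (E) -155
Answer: B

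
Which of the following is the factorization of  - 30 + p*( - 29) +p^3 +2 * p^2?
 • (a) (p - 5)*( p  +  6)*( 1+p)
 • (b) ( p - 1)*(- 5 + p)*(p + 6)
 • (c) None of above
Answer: a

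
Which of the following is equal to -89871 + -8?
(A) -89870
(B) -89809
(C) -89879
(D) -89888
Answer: C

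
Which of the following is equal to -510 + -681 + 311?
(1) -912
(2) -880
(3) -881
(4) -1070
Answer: 2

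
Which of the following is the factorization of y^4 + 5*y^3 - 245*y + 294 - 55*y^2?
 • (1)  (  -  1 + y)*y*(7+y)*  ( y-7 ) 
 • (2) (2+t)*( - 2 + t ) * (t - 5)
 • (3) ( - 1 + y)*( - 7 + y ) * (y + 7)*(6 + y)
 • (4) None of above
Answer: 3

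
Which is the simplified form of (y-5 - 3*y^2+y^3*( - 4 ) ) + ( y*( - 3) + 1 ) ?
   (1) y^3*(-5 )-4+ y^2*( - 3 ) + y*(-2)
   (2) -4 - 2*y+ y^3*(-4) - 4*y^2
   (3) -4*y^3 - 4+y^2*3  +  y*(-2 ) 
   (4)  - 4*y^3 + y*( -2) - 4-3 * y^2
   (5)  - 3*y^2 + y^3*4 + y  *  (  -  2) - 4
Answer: 4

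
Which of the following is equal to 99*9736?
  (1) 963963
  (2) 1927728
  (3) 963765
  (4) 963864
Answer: 4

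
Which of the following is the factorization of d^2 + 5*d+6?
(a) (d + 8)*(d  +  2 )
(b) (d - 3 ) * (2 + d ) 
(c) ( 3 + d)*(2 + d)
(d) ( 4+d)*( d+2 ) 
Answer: c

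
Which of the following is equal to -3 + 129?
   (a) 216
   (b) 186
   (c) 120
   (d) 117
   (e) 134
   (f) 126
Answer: f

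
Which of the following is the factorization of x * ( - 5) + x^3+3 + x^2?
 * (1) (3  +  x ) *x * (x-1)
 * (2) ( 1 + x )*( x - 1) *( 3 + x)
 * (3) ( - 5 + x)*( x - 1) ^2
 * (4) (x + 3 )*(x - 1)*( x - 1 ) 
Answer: 4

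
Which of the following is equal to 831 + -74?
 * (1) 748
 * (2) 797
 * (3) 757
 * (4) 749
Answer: 3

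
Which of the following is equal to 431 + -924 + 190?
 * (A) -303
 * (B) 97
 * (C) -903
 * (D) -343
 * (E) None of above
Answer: A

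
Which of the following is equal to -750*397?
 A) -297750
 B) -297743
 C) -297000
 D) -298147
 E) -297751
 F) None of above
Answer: A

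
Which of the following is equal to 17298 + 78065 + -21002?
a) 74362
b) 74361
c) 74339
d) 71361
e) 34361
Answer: b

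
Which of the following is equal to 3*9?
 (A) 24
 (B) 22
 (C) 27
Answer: C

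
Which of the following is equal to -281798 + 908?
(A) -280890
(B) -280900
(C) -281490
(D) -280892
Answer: A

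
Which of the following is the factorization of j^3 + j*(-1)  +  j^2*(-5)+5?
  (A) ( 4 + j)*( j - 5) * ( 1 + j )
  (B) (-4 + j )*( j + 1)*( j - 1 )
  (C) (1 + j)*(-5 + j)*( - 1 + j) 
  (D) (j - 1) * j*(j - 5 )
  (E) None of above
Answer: C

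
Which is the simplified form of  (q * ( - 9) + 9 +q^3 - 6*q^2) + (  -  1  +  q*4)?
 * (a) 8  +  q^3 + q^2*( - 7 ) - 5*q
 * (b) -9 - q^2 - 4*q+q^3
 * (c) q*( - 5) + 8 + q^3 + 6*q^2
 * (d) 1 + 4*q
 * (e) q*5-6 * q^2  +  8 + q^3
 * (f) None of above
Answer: f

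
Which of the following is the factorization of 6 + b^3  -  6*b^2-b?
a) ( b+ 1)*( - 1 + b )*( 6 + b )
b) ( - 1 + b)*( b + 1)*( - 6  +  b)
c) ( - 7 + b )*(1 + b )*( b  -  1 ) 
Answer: b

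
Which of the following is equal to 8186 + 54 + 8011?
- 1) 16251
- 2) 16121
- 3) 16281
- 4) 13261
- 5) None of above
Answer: 1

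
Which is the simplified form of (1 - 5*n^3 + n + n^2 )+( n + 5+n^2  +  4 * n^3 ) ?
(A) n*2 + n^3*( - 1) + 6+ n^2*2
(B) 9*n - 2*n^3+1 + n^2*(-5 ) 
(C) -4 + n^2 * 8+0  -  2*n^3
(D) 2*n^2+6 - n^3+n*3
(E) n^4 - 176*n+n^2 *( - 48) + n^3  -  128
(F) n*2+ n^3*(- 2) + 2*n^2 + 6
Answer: A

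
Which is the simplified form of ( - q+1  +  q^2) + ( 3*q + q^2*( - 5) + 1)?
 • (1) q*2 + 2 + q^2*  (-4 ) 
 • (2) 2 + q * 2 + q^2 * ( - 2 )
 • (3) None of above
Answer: 1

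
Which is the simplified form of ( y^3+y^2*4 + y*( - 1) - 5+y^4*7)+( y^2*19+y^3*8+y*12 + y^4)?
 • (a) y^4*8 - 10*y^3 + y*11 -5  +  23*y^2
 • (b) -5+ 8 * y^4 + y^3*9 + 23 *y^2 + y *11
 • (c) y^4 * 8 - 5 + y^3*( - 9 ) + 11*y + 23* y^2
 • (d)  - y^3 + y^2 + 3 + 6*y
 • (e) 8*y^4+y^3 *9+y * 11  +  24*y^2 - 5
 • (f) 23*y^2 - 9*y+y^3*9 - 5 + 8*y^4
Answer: b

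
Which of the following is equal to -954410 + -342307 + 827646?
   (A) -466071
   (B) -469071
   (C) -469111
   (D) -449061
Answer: B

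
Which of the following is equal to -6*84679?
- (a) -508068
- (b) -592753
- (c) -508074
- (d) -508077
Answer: c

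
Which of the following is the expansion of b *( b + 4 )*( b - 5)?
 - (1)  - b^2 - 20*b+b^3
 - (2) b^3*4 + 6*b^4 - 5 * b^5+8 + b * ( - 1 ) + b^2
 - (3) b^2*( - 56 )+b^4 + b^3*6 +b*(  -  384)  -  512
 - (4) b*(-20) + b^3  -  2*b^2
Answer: 1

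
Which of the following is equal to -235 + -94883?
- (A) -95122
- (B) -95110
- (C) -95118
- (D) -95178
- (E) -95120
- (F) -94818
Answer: C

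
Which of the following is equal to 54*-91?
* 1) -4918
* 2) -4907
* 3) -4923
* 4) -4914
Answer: 4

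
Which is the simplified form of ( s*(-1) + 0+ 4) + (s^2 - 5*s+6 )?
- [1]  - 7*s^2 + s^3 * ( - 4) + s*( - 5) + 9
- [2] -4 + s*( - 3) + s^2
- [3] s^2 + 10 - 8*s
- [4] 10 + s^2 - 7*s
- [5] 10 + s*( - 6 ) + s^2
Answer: 5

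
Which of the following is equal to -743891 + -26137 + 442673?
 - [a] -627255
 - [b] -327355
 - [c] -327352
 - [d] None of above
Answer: b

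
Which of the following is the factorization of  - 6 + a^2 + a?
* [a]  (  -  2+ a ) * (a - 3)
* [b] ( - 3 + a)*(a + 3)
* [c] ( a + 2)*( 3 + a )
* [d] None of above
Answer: d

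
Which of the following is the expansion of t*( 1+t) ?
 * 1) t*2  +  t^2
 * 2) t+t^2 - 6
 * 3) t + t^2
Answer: 3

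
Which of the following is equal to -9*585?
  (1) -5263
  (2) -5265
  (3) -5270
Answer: 2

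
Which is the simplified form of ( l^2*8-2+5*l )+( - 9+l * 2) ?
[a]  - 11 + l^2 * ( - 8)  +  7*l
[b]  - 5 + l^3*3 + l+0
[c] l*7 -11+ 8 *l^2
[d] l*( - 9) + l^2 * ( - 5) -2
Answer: c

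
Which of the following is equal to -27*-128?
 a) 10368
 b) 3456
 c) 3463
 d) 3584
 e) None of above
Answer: b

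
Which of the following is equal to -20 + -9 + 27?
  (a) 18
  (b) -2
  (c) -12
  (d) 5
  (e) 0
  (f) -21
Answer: b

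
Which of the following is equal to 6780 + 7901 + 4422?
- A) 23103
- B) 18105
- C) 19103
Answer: C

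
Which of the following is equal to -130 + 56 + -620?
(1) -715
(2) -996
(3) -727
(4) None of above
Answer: 4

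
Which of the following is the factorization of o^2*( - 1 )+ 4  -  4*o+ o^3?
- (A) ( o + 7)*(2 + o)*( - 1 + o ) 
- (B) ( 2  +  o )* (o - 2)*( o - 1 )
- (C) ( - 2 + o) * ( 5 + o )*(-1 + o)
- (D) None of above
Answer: B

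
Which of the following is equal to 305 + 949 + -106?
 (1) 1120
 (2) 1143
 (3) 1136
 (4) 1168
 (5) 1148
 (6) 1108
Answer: 5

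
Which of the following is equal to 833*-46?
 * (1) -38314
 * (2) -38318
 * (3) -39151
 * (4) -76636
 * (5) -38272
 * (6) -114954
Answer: 2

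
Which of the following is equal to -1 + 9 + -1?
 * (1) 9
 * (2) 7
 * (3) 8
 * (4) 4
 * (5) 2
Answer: 2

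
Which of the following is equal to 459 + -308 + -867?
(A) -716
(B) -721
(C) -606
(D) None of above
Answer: A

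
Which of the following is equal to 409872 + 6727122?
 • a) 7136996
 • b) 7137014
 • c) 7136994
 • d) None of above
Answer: c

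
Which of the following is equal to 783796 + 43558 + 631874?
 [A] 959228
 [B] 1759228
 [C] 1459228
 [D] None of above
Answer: C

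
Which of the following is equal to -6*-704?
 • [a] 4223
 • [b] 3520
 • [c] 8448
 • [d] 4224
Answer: d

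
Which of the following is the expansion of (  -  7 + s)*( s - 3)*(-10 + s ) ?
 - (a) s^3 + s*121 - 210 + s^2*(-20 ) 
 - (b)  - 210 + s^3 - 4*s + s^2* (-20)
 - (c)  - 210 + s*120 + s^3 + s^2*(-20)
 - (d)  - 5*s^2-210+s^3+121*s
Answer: a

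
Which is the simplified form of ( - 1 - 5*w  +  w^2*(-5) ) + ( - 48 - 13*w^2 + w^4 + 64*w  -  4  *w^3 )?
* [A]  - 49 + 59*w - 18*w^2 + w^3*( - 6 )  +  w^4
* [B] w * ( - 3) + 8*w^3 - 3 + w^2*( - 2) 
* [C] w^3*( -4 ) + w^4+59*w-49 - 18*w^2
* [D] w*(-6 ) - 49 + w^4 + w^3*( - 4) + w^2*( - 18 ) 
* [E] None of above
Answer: C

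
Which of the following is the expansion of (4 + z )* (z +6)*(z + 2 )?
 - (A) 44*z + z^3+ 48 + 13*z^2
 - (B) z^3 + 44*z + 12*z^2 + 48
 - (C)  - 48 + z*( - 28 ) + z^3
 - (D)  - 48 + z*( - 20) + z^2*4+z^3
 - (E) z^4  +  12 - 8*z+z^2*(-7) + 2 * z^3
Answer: B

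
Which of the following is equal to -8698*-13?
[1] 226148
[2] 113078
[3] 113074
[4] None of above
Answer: 3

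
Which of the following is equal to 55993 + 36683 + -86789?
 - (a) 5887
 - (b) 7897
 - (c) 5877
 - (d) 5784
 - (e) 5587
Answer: a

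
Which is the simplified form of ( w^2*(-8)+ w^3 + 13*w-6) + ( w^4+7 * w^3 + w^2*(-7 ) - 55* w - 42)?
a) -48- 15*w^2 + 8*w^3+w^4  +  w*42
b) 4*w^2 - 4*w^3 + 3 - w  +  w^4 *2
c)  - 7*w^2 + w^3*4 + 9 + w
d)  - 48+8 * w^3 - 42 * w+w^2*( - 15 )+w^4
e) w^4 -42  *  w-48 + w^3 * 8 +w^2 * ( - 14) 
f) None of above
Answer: d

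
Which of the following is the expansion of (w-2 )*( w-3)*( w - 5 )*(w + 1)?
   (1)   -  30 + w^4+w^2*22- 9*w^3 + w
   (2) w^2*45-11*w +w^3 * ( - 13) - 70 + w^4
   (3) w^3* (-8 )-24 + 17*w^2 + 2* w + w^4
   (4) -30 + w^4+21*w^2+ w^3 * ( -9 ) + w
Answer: 4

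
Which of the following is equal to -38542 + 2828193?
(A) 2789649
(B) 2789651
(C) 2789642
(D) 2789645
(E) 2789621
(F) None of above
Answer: B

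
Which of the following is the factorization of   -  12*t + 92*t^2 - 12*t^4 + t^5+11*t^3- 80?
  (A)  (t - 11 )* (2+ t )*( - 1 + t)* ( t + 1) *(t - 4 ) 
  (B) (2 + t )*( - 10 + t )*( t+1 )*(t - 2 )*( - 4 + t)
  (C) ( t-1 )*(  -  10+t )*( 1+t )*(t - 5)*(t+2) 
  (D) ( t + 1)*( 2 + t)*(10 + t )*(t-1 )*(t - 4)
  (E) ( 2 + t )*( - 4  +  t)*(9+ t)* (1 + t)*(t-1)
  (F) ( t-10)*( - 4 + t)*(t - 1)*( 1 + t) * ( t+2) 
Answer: F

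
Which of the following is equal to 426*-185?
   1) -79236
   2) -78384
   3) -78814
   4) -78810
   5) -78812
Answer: 4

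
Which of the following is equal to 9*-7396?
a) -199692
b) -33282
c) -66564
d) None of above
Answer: c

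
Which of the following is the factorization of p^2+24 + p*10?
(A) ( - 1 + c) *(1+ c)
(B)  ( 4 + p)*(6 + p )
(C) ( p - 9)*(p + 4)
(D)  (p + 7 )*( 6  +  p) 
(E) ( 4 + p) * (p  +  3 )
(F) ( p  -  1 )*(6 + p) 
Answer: B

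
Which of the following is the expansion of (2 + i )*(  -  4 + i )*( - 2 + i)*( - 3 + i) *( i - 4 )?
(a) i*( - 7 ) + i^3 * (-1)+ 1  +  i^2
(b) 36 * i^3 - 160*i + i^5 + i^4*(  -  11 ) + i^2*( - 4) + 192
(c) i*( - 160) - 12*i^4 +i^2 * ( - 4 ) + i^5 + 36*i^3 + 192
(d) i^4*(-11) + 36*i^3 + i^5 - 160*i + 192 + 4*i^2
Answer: b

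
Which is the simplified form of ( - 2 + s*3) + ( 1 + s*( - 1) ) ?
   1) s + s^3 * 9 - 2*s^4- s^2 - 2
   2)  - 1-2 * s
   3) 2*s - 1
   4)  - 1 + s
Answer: 3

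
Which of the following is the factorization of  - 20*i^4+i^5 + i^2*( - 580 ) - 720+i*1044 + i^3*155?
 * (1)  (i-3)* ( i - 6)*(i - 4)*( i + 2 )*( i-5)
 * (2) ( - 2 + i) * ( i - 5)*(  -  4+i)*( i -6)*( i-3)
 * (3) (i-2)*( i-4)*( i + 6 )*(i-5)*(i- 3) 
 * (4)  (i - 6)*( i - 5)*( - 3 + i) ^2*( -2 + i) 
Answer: 2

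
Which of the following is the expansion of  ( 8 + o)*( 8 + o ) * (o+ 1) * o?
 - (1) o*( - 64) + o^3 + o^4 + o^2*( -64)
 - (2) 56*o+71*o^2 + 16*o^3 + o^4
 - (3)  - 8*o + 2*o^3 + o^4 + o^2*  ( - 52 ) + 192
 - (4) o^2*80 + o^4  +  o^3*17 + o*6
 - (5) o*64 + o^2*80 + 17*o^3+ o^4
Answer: 5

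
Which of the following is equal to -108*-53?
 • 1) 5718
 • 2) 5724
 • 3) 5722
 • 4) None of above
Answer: 2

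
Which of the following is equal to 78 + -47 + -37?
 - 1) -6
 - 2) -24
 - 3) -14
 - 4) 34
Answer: 1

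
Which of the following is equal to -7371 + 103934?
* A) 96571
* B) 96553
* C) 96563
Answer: C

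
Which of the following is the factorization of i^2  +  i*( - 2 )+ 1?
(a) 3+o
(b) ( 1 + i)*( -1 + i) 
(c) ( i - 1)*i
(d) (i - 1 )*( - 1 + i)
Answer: d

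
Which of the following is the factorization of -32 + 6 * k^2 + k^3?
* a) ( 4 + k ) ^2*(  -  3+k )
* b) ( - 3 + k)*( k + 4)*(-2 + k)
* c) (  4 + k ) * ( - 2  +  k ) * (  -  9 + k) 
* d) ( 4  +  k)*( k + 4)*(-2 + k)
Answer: d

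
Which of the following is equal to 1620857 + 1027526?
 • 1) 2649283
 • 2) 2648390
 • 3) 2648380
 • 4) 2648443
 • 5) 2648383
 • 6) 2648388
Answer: 5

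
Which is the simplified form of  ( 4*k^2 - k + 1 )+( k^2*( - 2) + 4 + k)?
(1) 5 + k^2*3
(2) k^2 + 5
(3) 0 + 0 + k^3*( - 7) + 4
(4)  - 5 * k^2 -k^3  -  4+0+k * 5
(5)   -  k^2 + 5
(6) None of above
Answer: 6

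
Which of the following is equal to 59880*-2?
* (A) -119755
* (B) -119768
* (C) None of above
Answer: C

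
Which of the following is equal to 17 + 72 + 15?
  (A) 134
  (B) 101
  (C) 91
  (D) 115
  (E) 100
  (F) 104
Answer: F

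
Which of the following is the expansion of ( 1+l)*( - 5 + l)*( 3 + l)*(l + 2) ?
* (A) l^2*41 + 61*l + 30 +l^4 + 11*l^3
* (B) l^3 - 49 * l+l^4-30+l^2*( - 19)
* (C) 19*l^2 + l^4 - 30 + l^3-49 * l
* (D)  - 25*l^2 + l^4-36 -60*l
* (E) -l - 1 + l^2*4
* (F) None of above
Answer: B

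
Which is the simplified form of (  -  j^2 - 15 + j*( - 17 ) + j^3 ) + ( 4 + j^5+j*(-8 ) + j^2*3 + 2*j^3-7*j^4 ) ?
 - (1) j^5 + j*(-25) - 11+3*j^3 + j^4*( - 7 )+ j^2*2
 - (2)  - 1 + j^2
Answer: 1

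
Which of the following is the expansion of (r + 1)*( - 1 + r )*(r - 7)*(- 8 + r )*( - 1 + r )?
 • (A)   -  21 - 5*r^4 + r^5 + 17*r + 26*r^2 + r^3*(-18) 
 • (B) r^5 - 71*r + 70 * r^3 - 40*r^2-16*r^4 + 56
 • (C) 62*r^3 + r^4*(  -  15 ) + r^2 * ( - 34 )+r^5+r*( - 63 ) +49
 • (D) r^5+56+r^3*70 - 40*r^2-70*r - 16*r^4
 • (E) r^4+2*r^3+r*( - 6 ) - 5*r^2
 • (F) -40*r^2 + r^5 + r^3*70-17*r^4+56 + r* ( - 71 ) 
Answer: B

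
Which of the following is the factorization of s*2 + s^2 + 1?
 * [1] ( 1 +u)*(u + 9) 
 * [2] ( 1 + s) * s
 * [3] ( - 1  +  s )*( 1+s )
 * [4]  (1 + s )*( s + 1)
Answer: 4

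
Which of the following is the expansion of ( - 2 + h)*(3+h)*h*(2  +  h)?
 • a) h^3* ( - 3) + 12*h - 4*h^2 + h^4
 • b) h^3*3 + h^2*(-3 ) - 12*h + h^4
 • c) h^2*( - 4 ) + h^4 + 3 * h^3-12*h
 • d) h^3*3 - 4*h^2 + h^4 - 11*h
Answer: c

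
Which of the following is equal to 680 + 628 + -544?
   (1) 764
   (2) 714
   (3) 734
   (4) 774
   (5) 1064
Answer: 1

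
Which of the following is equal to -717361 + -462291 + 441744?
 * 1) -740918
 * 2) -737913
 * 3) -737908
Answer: 3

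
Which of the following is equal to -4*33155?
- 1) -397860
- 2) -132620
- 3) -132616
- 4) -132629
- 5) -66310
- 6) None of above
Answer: 2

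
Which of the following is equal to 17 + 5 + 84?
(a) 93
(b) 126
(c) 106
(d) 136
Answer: c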